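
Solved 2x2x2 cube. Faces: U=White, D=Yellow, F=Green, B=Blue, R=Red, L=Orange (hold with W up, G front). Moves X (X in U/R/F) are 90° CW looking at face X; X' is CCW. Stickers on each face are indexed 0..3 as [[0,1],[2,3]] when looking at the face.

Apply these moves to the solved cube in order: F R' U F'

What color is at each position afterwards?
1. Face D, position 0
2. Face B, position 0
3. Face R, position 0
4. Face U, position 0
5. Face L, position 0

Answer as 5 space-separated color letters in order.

Answer: W O G O G

Derivation:
After move 1 (F): F=GGGG U=WWOO R=WRWR D=RRYY L=OYOY
After move 2 (R'): R=RRWW U=WBOB F=GWGO D=RGYG B=YBRB
After move 3 (U): U=OWBB F=RRGO R=YBWW B=OYRB L=GWOY
After move 4 (F'): F=RORG U=OWYW R=GBRW D=WYYG L=GBOB
Query 1: D[0] = W
Query 2: B[0] = O
Query 3: R[0] = G
Query 4: U[0] = O
Query 5: L[0] = G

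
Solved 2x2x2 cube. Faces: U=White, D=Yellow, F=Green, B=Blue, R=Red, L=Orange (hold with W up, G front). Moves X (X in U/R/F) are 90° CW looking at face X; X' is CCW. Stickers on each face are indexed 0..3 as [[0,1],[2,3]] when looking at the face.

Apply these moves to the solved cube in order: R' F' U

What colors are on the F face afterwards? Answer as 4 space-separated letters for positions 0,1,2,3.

After move 1 (R'): R=RRRR U=WBWB F=GWGW D=YGYG B=YBYB
After move 2 (F'): F=WWGG U=WBRR R=GRYR D=OOYG L=OBOW
After move 3 (U): U=RWRB F=GRGG R=YBYR B=OBYB L=WWOW
Query: F face = GRGG

Answer: G R G G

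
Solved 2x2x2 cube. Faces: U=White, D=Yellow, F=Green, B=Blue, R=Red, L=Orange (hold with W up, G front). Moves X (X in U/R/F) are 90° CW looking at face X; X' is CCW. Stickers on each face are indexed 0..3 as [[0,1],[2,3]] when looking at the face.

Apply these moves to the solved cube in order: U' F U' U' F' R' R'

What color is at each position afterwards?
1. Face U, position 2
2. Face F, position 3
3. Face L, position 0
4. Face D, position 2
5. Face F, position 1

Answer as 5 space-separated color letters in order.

Answer: B G W Y B

Derivation:
After move 1 (U'): U=WWWW F=OOGG R=GGRR B=RRBB L=BBOO
After move 2 (F): F=GOGO U=WWOB R=WGWR D=RGYY L=BYOY
After move 3 (U'): U=WBWO F=BYGO R=GOWR B=WGBB L=RROY
After move 4 (U'): U=BOWW F=RRGO R=BYWR B=GOBB L=WGOY
After move 5 (F'): F=RORG U=BOBW R=GYRR D=GYYY L=WWOW
After move 6 (R'): R=YRGR U=BBBG F=RORW D=GOYG B=YOYB
After move 7 (R'): R=RRYG U=BYBY F=RBRG D=GOYW B=GOOB
Query 1: U[2] = B
Query 2: F[3] = G
Query 3: L[0] = W
Query 4: D[2] = Y
Query 5: F[1] = B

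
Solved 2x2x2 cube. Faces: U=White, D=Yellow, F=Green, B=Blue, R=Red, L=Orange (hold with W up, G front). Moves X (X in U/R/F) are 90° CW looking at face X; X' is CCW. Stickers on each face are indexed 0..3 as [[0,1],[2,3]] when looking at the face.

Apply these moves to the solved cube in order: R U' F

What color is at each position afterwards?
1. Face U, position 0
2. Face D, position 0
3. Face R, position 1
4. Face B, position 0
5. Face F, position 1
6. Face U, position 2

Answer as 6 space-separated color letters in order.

Answer: G R Y R O O

Derivation:
After move 1 (R): R=RRRR U=WGWG F=GYGY D=YBYB B=WBWB
After move 2 (U'): U=GGWW F=OOGY R=GYRR B=RRWB L=WBOO
After move 3 (F): F=GOYO U=GGOB R=WYWR D=RGYB L=WYOB
Query 1: U[0] = G
Query 2: D[0] = R
Query 3: R[1] = Y
Query 4: B[0] = R
Query 5: F[1] = O
Query 6: U[2] = O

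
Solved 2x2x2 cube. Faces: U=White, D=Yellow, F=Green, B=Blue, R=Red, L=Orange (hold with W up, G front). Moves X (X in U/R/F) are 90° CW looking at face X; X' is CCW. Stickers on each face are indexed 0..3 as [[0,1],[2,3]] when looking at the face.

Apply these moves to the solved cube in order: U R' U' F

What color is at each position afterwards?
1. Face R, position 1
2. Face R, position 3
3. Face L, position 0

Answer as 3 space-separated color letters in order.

Answer: W R Y

Derivation:
After move 1 (U): U=WWWW F=RRGG R=BBRR B=OOBB L=GGOO
After move 2 (R'): R=BRBR U=WBWO F=RWGW D=YRYG B=YOYB
After move 3 (U'): U=BOWW F=GGGW R=RWBR B=BRYB L=YOOO
After move 4 (F): F=GGWG U=BOOO R=WWWR D=BRYG L=YYOR
Query 1: R[1] = W
Query 2: R[3] = R
Query 3: L[0] = Y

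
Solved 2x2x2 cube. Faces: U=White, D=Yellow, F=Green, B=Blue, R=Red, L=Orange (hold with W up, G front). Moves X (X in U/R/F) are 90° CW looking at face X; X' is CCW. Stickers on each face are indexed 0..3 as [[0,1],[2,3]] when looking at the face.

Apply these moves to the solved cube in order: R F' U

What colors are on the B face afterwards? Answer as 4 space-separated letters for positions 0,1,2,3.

After move 1 (R): R=RRRR U=WGWG F=GYGY D=YBYB B=WBWB
After move 2 (F'): F=YYGG U=WGRR R=BRYR D=OOYB L=OGOW
After move 3 (U): U=RWRG F=BRGG R=WBYR B=OGWB L=YYOW
Query: B face = OGWB

Answer: O G W B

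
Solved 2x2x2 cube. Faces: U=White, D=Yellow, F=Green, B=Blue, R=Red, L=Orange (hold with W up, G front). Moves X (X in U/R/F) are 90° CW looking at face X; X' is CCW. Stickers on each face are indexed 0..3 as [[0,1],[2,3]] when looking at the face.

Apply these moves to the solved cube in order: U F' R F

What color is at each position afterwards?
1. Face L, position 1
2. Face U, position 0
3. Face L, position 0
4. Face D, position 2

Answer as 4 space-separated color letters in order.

Answer: G W G Y

Derivation:
After move 1 (U): U=WWWW F=RRGG R=BBRR B=OOBB L=GGOO
After move 2 (F'): F=RGRG U=WWBR R=YBYR D=GOYY L=GWOW
After move 3 (R): R=YYRB U=WGBG F=RORY D=GBYO B=ROWB
After move 4 (F): F=RRYO U=WGWW R=BYGB D=RYYO L=GGOB
Query 1: L[1] = G
Query 2: U[0] = W
Query 3: L[0] = G
Query 4: D[2] = Y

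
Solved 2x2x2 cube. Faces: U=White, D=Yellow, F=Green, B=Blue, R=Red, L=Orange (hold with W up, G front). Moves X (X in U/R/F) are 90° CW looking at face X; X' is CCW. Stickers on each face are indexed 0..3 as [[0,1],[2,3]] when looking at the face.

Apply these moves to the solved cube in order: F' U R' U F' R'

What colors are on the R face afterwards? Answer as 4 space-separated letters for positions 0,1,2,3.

After move 1 (F'): F=GGGG U=WWRR R=YRYR D=OOYY L=OWOW
After move 2 (U): U=RWRW F=YRGG R=BBYR B=OWBB L=GGOW
After move 3 (R'): R=BRBY U=RBRO F=YWGW D=ORYG B=YWOB
After move 4 (U): U=RROB F=BRGW R=YWBY B=GGOB L=YWOW
After move 5 (F'): F=RWBG U=RRYB R=RWOY D=WWYG L=YBOO
After move 6 (R'): R=WYRO U=ROYG F=RRBB D=WWYG B=GGWB
Query: R face = WYRO

Answer: W Y R O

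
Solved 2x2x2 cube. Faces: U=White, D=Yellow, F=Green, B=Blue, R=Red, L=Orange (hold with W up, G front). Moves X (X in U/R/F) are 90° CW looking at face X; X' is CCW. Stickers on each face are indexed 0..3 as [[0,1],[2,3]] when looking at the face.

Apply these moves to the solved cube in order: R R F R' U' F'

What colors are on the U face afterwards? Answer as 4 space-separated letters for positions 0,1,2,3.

After move 1 (R): R=RRRR U=WGWG F=GYGY D=YBYB B=WBWB
After move 2 (R): R=RRRR U=WYWY F=GBGB D=YWYW B=GBGB
After move 3 (F): F=GGBB U=WYOO R=WRYR D=RRYW L=OYOW
After move 4 (R'): R=RRWY U=WGOG F=GYBO D=RGYB B=WBRB
After move 5 (U'): U=GGWO F=OYBO R=GYWY B=RRRB L=WBOW
After move 6 (F'): F=YOOB U=GGGW R=GYRY D=BWYB L=WOOW
Query: U face = GGGW

Answer: G G G W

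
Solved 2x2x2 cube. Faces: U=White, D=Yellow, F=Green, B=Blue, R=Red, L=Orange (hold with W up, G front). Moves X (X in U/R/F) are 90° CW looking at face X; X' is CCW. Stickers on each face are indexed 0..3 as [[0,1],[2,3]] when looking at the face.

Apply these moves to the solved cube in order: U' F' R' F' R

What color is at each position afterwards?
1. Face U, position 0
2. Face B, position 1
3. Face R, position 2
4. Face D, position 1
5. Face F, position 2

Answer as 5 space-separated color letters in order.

Answer: W R Y O O

Derivation:
After move 1 (U'): U=WWWW F=OOGG R=GGRR B=RRBB L=BBOO
After move 2 (F'): F=OGOG U=WWGR R=YGYR D=BOYY L=BWOW
After move 3 (R'): R=GRYY U=WBGR F=OWOR D=BGYG B=YROB
After move 4 (F'): F=WROO U=WBGY R=GRBY D=WWYG L=BROG
After move 5 (R): R=BGYR U=WRGO F=WWOG D=WOYY B=YRBB
Query 1: U[0] = W
Query 2: B[1] = R
Query 3: R[2] = Y
Query 4: D[1] = O
Query 5: F[2] = O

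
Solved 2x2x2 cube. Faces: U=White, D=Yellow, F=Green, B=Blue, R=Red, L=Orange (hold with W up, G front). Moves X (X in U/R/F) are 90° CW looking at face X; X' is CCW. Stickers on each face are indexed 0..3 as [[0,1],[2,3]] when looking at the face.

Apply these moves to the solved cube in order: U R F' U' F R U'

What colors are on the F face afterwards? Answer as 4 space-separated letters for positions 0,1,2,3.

Answer: W G G O

Derivation:
After move 1 (U): U=WWWW F=RRGG R=BBRR B=OOBB L=GGOO
After move 2 (R): R=RBRB U=WRWG F=RYGY D=YBYO B=WOWB
After move 3 (F'): F=YYRG U=WRRR R=BBYB D=GOYO L=GGOW
After move 4 (U'): U=RRWR F=GGRG R=YYYB B=BBWB L=WOOW
After move 5 (F): F=RGGG U=RRWO R=WYRB D=YYYO L=WGOO
After move 6 (R): R=RWBY U=RGWG F=RYGO D=YWYB B=OBRB
After move 7 (U'): U=GGRW F=WGGO R=RYBY B=RWRB L=OBOO
Query: F face = WGGO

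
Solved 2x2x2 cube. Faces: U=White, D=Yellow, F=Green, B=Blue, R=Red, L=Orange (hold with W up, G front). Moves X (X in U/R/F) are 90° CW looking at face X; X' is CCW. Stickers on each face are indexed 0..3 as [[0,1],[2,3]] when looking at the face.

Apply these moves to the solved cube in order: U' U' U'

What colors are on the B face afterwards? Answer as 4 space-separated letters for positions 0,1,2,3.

Answer: O O B B

Derivation:
After move 1 (U'): U=WWWW F=OOGG R=GGRR B=RRBB L=BBOO
After move 2 (U'): U=WWWW F=BBGG R=OORR B=GGBB L=RROO
After move 3 (U'): U=WWWW F=RRGG R=BBRR B=OOBB L=GGOO
Query: B face = OOBB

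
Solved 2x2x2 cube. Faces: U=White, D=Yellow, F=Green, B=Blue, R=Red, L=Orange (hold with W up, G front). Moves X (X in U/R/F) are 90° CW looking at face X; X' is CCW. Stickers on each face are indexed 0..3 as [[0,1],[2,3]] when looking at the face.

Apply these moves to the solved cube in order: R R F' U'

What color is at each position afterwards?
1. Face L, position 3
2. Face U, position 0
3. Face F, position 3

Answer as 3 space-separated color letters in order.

After move 1 (R): R=RRRR U=WGWG F=GYGY D=YBYB B=WBWB
After move 2 (R): R=RRRR U=WYWY F=GBGB D=YWYW B=GBGB
After move 3 (F'): F=BBGG U=WYRR R=WRYR D=OOYW L=OYOW
After move 4 (U'): U=YRWR F=OYGG R=BBYR B=WRGB L=GBOW
Query 1: L[3] = W
Query 2: U[0] = Y
Query 3: F[3] = G

Answer: W Y G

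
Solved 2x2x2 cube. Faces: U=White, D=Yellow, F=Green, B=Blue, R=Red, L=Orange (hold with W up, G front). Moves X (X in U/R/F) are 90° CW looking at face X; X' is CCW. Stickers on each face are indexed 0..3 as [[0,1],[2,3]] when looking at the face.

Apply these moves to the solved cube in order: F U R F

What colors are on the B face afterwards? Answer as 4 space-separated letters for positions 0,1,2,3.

After move 1 (F): F=GGGG U=WWOO R=WRWR D=RRYY L=OYOY
After move 2 (U): U=OWOW F=WRGG R=BBWR B=OYBB L=GGOY
After move 3 (R): R=WBRB U=OROG F=WRGY D=RBYO B=WYWB
After move 4 (F): F=GWYR U=ORYG R=OBGB D=RWYO L=GROB
Query: B face = WYWB

Answer: W Y W B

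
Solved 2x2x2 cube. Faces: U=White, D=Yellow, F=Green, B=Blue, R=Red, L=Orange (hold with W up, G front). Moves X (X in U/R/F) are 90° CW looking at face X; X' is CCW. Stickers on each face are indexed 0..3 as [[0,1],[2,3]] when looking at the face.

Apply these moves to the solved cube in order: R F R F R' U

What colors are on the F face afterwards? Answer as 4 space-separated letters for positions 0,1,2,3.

Answer: W R B Y

Derivation:
After move 1 (R): R=RRRR U=WGWG F=GYGY D=YBYB B=WBWB
After move 2 (F): F=GGYY U=WGOO R=WRGR D=RRYB L=OYOB
After move 3 (R): R=GWRR U=WGOY F=GRYB D=RWYW B=OBGB
After move 4 (F): F=YGBR U=WGBY R=OWYR D=RGYW L=OROW
After move 5 (R'): R=WROY U=WGBO F=YGBY D=RGYR B=WBGB
After move 6 (U): U=BWOG F=WRBY R=WBOY B=ORGB L=YGOW
Query: F face = WRBY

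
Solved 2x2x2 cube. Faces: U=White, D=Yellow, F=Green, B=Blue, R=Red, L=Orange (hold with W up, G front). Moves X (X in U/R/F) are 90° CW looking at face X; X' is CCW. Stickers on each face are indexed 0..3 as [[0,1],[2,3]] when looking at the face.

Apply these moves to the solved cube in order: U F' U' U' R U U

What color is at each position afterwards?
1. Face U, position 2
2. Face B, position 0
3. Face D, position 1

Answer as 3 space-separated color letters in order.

Answer: O O B

Derivation:
After move 1 (U): U=WWWW F=RRGG R=BBRR B=OOBB L=GGOO
After move 2 (F'): F=RGRG U=WWBR R=YBYR D=GOYY L=GWOW
After move 3 (U'): U=WRWB F=GWRG R=RGYR B=YBBB L=OOOW
After move 4 (U'): U=RBWW F=OORG R=GWYR B=RGBB L=YBOW
After move 5 (R): R=YGRW U=ROWG F=OORY D=GBYR B=WGBB
After move 6 (U): U=WRGO F=YGRY R=WGRW B=YBBB L=OOOW
After move 7 (U): U=GWOR F=WGRY R=YBRW B=OOBB L=YGOW
Query 1: U[2] = O
Query 2: B[0] = O
Query 3: D[1] = B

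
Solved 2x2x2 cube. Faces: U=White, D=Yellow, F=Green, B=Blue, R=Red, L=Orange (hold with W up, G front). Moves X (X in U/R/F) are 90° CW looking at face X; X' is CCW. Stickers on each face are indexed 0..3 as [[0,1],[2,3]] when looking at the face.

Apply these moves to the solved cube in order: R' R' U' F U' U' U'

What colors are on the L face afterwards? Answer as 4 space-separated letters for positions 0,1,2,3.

Answer: G O O W

Derivation:
After move 1 (R'): R=RRRR U=WBWB F=GWGW D=YGYG B=YBYB
After move 2 (R'): R=RRRR U=WYWY F=GBGB D=YWYW B=GBGB
After move 3 (U'): U=YYWW F=OOGB R=GBRR B=RRGB L=GBOO
After move 4 (F): F=GOBO U=YYOB R=WBWR D=RGYW L=GYOW
After move 5 (U'): U=YBYO F=GYBO R=GOWR B=WBGB L=RROW
After move 6 (U'): U=BOYY F=RRBO R=GYWR B=GOGB L=WBOW
After move 7 (U'): U=OYBY F=WBBO R=RRWR B=GYGB L=GOOW
Query: L face = GOOW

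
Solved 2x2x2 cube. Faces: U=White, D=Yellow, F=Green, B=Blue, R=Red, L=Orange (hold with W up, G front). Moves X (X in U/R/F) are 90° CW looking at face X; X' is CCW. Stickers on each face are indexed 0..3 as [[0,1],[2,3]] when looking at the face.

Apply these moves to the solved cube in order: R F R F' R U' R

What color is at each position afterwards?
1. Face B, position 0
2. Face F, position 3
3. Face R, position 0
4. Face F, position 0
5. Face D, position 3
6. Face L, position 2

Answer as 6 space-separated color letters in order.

After move 1 (R): R=RRRR U=WGWG F=GYGY D=YBYB B=WBWB
After move 2 (F): F=GGYY U=WGOO R=WRGR D=RRYB L=OYOB
After move 3 (R): R=GWRR U=WGOY F=GRYB D=RWYW B=OBGB
After move 4 (F'): F=RBGY U=WGGR R=WWRR D=YBYW L=OYOO
After move 5 (R): R=RWRW U=WBGY F=RBGW D=YGYO B=RBGB
After move 6 (U'): U=BYWG F=OYGW R=RBRW B=RWGB L=RBOO
After move 7 (R): R=RRWB U=BYWW F=OGGO D=YGYR B=GWYB
Query 1: B[0] = G
Query 2: F[3] = O
Query 3: R[0] = R
Query 4: F[0] = O
Query 5: D[3] = R
Query 6: L[2] = O

Answer: G O R O R O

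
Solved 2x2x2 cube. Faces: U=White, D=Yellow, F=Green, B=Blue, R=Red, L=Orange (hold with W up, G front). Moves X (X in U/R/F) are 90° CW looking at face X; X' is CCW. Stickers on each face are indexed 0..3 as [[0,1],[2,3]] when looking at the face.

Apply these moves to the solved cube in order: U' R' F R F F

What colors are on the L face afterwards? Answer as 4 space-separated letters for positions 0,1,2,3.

Answer: B R O R

Derivation:
After move 1 (U'): U=WWWW F=OOGG R=GGRR B=RRBB L=BBOO
After move 2 (R'): R=GRGR U=WBWR F=OWGW D=YOYG B=YRYB
After move 3 (F): F=GOWW U=WBOB R=WRRR D=GGYG L=BYOO
After move 4 (R): R=RWRR U=WOOW F=GGWG D=GYYY B=BRBB
After move 5 (F): F=WGGG U=WOOY R=OWWR D=RRYY L=BGOY
After move 6 (F): F=GWGG U=WOYG R=OWYR D=WOYY L=BROR
Query: L face = BROR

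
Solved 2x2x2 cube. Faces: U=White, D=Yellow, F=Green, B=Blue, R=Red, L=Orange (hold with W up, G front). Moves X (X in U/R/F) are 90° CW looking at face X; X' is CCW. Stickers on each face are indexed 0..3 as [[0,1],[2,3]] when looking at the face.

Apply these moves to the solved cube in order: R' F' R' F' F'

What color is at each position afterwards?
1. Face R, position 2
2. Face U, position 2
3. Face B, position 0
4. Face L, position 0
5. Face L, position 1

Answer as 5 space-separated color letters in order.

After move 1 (R'): R=RRRR U=WBWB F=GWGW D=YGYG B=YBYB
After move 2 (F'): F=WWGG U=WBRR R=GRYR D=OOYG L=OBOW
After move 3 (R'): R=RRGY U=WYRY F=WBGR D=OWYG B=GBOB
After move 4 (F'): F=BRWG U=WYRG R=WROY D=BWYG L=OYOR
After move 5 (F'): F=RGBW U=WYWO R=WRBY D=YRYG L=OGOR
Query 1: R[2] = B
Query 2: U[2] = W
Query 3: B[0] = G
Query 4: L[0] = O
Query 5: L[1] = G

Answer: B W G O G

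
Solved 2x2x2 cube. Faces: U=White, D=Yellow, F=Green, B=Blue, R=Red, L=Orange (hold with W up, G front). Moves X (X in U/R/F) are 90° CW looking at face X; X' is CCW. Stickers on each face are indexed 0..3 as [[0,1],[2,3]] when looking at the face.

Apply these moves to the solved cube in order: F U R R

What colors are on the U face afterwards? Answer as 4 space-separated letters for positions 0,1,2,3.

After move 1 (F): F=GGGG U=WWOO R=WRWR D=RRYY L=OYOY
After move 2 (U): U=OWOW F=WRGG R=BBWR B=OYBB L=GGOY
After move 3 (R): R=WBRB U=OROG F=WRGY D=RBYO B=WYWB
After move 4 (R): R=RWBB U=OROY F=WBGO D=RWYW B=GYRB
Query: U face = OROY

Answer: O R O Y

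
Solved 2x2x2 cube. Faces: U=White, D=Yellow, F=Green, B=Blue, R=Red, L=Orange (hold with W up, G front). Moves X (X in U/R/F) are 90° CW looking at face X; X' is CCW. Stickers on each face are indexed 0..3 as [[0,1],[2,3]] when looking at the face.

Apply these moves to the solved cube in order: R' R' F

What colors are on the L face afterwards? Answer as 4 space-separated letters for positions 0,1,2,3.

After move 1 (R'): R=RRRR U=WBWB F=GWGW D=YGYG B=YBYB
After move 2 (R'): R=RRRR U=WYWY F=GBGB D=YWYW B=GBGB
After move 3 (F): F=GGBB U=WYOO R=WRYR D=RRYW L=OYOW
Query: L face = OYOW

Answer: O Y O W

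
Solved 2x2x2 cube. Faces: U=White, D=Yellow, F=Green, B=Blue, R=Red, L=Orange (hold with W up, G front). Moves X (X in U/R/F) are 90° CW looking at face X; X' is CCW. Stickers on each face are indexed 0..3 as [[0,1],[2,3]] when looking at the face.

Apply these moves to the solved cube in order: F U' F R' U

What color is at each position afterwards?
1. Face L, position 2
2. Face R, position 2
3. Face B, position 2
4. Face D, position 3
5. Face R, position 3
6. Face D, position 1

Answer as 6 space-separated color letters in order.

Answer: O W G Y O O

Derivation:
After move 1 (F): F=GGGG U=WWOO R=WRWR D=RRYY L=OYOY
After move 2 (U'): U=WOWO F=OYGG R=GGWR B=WRBB L=BBOY
After move 3 (F): F=GOGY U=WOYB R=WGOR D=WGYY L=BROR
After move 4 (R'): R=GRWO U=WBYW F=GOGB D=WOYY B=YRGB
After move 5 (U): U=YWWB F=GRGB R=YRWO B=BRGB L=GOOR
Query 1: L[2] = O
Query 2: R[2] = W
Query 3: B[2] = G
Query 4: D[3] = Y
Query 5: R[3] = O
Query 6: D[1] = O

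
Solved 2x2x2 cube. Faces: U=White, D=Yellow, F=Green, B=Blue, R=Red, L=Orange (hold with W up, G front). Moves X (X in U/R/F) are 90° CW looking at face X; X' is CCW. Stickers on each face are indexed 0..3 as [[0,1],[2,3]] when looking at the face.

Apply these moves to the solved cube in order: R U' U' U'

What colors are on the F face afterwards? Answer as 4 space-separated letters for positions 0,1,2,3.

After move 1 (R): R=RRRR U=WGWG F=GYGY D=YBYB B=WBWB
After move 2 (U'): U=GGWW F=OOGY R=GYRR B=RRWB L=WBOO
After move 3 (U'): U=GWGW F=WBGY R=OORR B=GYWB L=RROO
After move 4 (U'): U=WWGG F=RRGY R=WBRR B=OOWB L=GYOO
Query: F face = RRGY

Answer: R R G Y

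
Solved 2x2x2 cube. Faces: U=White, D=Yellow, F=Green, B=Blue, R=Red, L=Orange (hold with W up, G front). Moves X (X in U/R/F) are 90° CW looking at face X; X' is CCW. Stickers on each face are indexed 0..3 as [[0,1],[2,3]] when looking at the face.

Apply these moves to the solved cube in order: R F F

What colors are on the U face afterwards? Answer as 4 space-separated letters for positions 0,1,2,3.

After move 1 (R): R=RRRR U=WGWG F=GYGY D=YBYB B=WBWB
After move 2 (F): F=GGYY U=WGOO R=WRGR D=RRYB L=OYOB
After move 3 (F): F=YGYG U=WGBY R=OROR D=GWYB L=OROR
Query: U face = WGBY

Answer: W G B Y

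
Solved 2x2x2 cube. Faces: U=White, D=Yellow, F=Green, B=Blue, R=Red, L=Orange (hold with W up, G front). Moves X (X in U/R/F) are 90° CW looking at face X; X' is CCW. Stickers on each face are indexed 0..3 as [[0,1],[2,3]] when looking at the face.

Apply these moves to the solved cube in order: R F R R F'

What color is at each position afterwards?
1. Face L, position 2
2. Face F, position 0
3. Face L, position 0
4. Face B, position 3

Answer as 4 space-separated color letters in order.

After move 1 (R): R=RRRR U=WGWG F=GYGY D=YBYB B=WBWB
After move 2 (F): F=GGYY U=WGOO R=WRGR D=RRYB L=OYOB
After move 3 (R): R=GWRR U=WGOY F=GRYB D=RWYW B=OBGB
After move 4 (R): R=RGRW U=WROB F=GWYW D=RGYO B=YBGB
After move 5 (F'): F=WWGY U=WRRR R=GGRW D=YBYO L=OBOO
Query 1: L[2] = O
Query 2: F[0] = W
Query 3: L[0] = O
Query 4: B[3] = B

Answer: O W O B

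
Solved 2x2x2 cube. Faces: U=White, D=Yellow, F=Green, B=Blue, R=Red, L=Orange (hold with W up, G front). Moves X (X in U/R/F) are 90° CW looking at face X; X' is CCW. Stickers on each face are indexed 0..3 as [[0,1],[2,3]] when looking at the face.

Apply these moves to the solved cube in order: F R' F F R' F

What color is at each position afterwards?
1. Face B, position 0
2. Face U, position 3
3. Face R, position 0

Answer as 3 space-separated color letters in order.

After move 1 (F): F=GGGG U=WWOO R=WRWR D=RRYY L=OYOY
After move 2 (R'): R=RRWW U=WBOB F=GWGO D=RGYG B=YBRB
After move 3 (F): F=GGOW U=WBYY R=ORBW D=WRYG L=OROG
After move 4 (F): F=OGWG U=WBGR R=YRYW D=BOYG L=OWOR
After move 5 (R'): R=RWYY U=WRGY F=OBWR D=BGYG B=GBOB
After move 6 (F): F=WORB U=WRRW R=GWYY D=YRYG L=OBOG
Query 1: B[0] = G
Query 2: U[3] = W
Query 3: R[0] = G

Answer: G W G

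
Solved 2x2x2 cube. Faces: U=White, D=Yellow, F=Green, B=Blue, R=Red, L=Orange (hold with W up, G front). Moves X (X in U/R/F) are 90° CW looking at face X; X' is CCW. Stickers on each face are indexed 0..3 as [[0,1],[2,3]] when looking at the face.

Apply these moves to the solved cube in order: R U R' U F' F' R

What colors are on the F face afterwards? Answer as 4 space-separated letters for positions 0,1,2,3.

After move 1 (R): R=RRRR U=WGWG F=GYGY D=YBYB B=WBWB
After move 2 (U): U=WWGG F=RRGY R=WBRR B=OOWB L=GYOO
After move 3 (R'): R=BRWR U=WWGO F=RWGG D=YRYY B=BOBB
After move 4 (U): U=GWOW F=BRGG R=BOWR B=GYBB L=RWOO
After move 5 (F'): F=RGBG U=GWBW R=ROYR D=WOYY L=RWOO
After move 6 (F'): F=GGRB U=GWRY R=OOWR D=WOYY L=RWOB
After move 7 (R): R=WORO U=GGRB F=GORY D=WBYG B=YYWB
Query: F face = GORY

Answer: G O R Y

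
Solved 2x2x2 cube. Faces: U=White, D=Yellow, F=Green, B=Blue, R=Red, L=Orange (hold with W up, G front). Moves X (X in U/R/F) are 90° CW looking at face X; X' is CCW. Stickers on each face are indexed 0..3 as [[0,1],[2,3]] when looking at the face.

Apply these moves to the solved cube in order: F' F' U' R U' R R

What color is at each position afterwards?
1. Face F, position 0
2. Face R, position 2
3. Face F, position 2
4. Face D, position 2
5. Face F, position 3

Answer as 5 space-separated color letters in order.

After move 1 (F'): F=GGGG U=WWRR R=YRYR D=OOYY L=OWOW
After move 2 (F'): F=GGGG U=WWYY R=OROR D=WWYY L=OROR
After move 3 (U'): U=WYWY F=ORGG R=GGOR B=ORBB L=BBOR
After move 4 (R): R=OGRG U=WRWG F=OWGY D=WBYO B=YRYB
After move 5 (U'): U=RGWW F=BBGY R=OWRG B=OGYB L=YROR
After move 6 (R): R=ROGW U=RBWY F=BBGO D=WYYO B=WGGB
After move 7 (R): R=GRWO U=RBWO F=BYGO D=WGYW B=YGBB
Query 1: F[0] = B
Query 2: R[2] = W
Query 3: F[2] = G
Query 4: D[2] = Y
Query 5: F[3] = O

Answer: B W G Y O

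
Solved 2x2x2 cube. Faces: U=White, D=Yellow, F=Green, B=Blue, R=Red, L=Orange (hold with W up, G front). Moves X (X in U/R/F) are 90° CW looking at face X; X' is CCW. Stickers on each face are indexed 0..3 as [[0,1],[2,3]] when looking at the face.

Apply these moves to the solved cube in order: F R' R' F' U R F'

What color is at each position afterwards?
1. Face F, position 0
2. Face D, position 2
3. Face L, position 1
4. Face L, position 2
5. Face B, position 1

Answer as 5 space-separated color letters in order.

After move 1 (F): F=GGGG U=WWOO R=WRWR D=RRYY L=OYOY
After move 2 (R'): R=RRWW U=WBOB F=GWGO D=RGYG B=YBRB
After move 3 (R'): R=RWRW U=WROY F=GBGB D=RWYO B=GBGB
After move 4 (F'): F=BBGG U=WRRR R=WWRW D=YYYO L=OYOO
After move 5 (U): U=RWRR F=WWGG R=GBRW B=OYGB L=BBOO
After move 6 (R): R=RGWB U=RWRG F=WYGO D=YGYO B=RYWB
After move 7 (F'): F=YOWG U=RWRW R=GGYB D=BOYO L=BGOR
Query 1: F[0] = Y
Query 2: D[2] = Y
Query 3: L[1] = G
Query 4: L[2] = O
Query 5: B[1] = Y

Answer: Y Y G O Y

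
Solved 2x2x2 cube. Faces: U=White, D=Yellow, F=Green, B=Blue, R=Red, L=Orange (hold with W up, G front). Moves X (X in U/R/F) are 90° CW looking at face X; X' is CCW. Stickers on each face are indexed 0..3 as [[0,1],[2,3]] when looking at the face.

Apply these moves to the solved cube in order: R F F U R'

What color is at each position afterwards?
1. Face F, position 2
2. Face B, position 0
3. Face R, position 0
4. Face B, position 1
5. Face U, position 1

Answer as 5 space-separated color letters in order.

After move 1 (R): R=RRRR U=WGWG F=GYGY D=YBYB B=WBWB
After move 2 (F): F=GGYY U=WGOO R=WRGR D=RRYB L=OYOB
After move 3 (F): F=YGYG U=WGBY R=OROR D=GWYB L=OROR
After move 4 (U): U=BWYG F=ORYG R=WBOR B=ORWB L=YGOR
After move 5 (R'): R=BRWO U=BWYO F=OWYG D=GRYG B=BRWB
Query 1: F[2] = Y
Query 2: B[0] = B
Query 3: R[0] = B
Query 4: B[1] = R
Query 5: U[1] = W

Answer: Y B B R W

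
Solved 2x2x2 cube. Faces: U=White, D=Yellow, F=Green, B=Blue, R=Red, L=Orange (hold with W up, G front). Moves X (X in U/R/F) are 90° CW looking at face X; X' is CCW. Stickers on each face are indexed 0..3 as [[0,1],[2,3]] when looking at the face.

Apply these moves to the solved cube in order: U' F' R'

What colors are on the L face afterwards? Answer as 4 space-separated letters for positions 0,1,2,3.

After move 1 (U'): U=WWWW F=OOGG R=GGRR B=RRBB L=BBOO
After move 2 (F'): F=OGOG U=WWGR R=YGYR D=BOYY L=BWOW
After move 3 (R'): R=GRYY U=WBGR F=OWOR D=BGYG B=YROB
Query: L face = BWOW

Answer: B W O W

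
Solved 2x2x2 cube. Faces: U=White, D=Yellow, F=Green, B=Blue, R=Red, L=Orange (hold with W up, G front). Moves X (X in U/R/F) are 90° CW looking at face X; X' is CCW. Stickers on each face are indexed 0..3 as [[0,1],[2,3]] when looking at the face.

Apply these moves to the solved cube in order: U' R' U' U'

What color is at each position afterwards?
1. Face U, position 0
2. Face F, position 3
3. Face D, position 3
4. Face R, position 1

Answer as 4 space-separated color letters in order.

Answer: R W G B

Derivation:
After move 1 (U'): U=WWWW F=OOGG R=GGRR B=RRBB L=BBOO
After move 2 (R'): R=GRGR U=WBWR F=OWGW D=YOYG B=YRYB
After move 3 (U'): U=BRWW F=BBGW R=OWGR B=GRYB L=YROO
After move 4 (U'): U=RWBW F=YRGW R=BBGR B=OWYB L=GROO
Query 1: U[0] = R
Query 2: F[3] = W
Query 3: D[3] = G
Query 4: R[1] = B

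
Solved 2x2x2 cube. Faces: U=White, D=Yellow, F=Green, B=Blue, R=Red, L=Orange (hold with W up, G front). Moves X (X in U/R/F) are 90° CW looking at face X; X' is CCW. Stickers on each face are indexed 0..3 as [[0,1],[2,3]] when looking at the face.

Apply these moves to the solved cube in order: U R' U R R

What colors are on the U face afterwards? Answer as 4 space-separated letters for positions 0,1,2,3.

After move 1 (U): U=WWWW F=RRGG R=BBRR B=OOBB L=GGOO
After move 2 (R'): R=BRBR U=WBWO F=RWGW D=YRYG B=YOYB
After move 3 (U): U=WWOB F=BRGW R=YOBR B=GGYB L=RWOO
After move 4 (R): R=BYRO U=WROW F=BRGG D=YYYG B=BGWB
After move 5 (R): R=RBOY U=WROG F=BYGG D=YWYB B=WGRB
Query: U face = WROG

Answer: W R O G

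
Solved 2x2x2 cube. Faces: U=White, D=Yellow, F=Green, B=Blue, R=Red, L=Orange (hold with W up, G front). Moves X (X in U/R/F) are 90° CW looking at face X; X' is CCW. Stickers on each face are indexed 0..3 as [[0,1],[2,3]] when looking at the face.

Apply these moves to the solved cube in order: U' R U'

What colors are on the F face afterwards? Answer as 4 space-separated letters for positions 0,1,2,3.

After move 1 (U'): U=WWWW F=OOGG R=GGRR B=RRBB L=BBOO
After move 2 (R): R=RGRG U=WOWG F=OYGY D=YBYR B=WRWB
After move 3 (U'): U=OGWW F=BBGY R=OYRG B=RGWB L=WROO
Query: F face = BBGY

Answer: B B G Y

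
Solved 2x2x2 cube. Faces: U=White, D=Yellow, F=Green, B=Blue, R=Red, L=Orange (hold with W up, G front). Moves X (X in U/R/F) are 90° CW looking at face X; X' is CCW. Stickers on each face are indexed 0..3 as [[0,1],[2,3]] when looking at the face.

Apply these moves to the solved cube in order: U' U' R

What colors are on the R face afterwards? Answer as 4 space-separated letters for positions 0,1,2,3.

After move 1 (U'): U=WWWW F=OOGG R=GGRR B=RRBB L=BBOO
After move 2 (U'): U=WWWW F=BBGG R=OORR B=GGBB L=RROO
After move 3 (R): R=RORO U=WBWG F=BYGY D=YBYG B=WGWB
Query: R face = RORO

Answer: R O R O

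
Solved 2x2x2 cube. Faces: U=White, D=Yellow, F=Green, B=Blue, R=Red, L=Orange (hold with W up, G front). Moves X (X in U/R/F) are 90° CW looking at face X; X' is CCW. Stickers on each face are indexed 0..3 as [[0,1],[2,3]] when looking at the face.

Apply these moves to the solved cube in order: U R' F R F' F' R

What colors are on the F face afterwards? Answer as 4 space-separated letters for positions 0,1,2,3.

After move 1 (U): U=WWWW F=RRGG R=BBRR B=OOBB L=GGOO
After move 2 (R'): R=BRBR U=WBWO F=RWGW D=YRYG B=YOYB
After move 3 (F): F=GRWW U=WBOG R=WROR D=BBYG L=GYOR
After move 4 (R): R=OWRR U=WROW F=GBWG D=BYYY B=GOBB
After move 5 (F'): F=BGGW U=WROR R=YWBR D=YRYY L=GWOO
After move 6 (F'): F=GWBG U=WRYB R=RWYR D=WOYY L=GROO
After move 7 (R): R=YRRW U=WWYG F=GOBY D=WBYG B=BORB
Query: F face = GOBY

Answer: G O B Y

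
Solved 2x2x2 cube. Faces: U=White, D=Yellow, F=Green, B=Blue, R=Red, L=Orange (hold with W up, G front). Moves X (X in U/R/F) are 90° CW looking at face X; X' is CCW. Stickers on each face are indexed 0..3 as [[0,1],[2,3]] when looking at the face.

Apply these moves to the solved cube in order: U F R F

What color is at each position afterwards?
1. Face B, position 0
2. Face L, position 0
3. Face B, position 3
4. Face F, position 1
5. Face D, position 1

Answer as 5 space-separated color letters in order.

Answer: G G B G W

Derivation:
After move 1 (U): U=WWWW F=RRGG R=BBRR B=OOBB L=GGOO
After move 2 (F): F=GRGR U=WWOG R=WBWR D=RBYY L=GYOY
After move 3 (R): R=WWRB U=WROR F=GBGY D=RBYO B=GOWB
After move 4 (F): F=GGYB U=WRYY R=OWRB D=RWYO L=GROB
Query 1: B[0] = G
Query 2: L[0] = G
Query 3: B[3] = B
Query 4: F[1] = G
Query 5: D[1] = W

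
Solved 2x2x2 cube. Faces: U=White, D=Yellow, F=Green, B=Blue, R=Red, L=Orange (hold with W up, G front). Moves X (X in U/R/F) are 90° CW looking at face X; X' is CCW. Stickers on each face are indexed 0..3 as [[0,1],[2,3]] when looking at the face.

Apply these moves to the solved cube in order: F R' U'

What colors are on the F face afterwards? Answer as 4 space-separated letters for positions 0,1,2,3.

After move 1 (F): F=GGGG U=WWOO R=WRWR D=RRYY L=OYOY
After move 2 (R'): R=RRWW U=WBOB F=GWGO D=RGYG B=YBRB
After move 3 (U'): U=BBWO F=OYGO R=GWWW B=RRRB L=YBOY
Query: F face = OYGO

Answer: O Y G O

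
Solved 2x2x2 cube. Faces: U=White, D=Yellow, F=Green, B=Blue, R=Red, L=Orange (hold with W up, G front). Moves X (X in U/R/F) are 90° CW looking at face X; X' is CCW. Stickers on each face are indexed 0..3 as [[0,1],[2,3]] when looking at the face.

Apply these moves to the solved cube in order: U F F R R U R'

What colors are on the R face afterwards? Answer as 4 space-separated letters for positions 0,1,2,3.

Answer: O O R B

Derivation:
After move 1 (U): U=WWWW F=RRGG R=BBRR B=OOBB L=GGOO
After move 2 (F): F=GRGR U=WWOG R=WBWR D=RBYY L=GYOY
After move 3 (F): F=GGRR U=WWYY R=OBGR D=WWYY L=GROB
After move 4 (R): R=GORB U=WGYR F=GWRY D=WBYO B=YOWB
After move 5 (R): R=RGBO U=WWYY F=GBRO D=WWYY B=ROGB
After move 6 (U): U=YWYW F=RGRO R=ROBO B=GRGB L=GBOB
After move 7 (R'): R=OORB U=YGYG F=RWRW D=WGYO B=YRWB
Query: R face = OORB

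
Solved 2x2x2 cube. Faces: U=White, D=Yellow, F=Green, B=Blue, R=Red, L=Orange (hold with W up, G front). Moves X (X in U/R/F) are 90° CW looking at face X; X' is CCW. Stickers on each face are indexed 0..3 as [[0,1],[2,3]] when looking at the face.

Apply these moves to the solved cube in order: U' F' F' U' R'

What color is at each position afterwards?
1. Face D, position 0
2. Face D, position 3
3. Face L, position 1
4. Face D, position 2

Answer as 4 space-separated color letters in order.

Answer: W O R Y

Derivation:
After move 1 (U'): U=WWWW F=OOGG R=GGRR B=RRBB L=BBOO
After move 2 (F'): F=OGOG U=WWGR R=YGYR D=BOYY L=BWOW
After move 3 (F'): F=GGOO U=WWYY R=OGBR D=WWYY L=BROG
After move 4 (U'): U=WYWY F=BROO R=GGBR B=OGBB L=RROG
After move 5 (R'): R=GRGB U=WBWO F=BYOY D=WRYO B=YGWB
Query 1: D[0] = W
Query 2: D[3] = O
Query 3: L[1] = R
Query 4: D[2] = Y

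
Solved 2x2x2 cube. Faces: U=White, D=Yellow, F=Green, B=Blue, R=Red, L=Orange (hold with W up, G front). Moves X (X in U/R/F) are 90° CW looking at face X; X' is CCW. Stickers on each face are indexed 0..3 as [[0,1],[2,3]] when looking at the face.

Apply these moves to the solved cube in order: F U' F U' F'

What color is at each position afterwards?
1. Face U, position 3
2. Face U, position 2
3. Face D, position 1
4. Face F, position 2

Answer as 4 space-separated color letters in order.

After move 1 (F): F=GGGG U=WWOO R=WRWR D=RRYY L=OYOY
After move 2 (U'): U=WOWO F=OYGG R=GGWR B=WRBB L=BBOY
After move 3 (F): F=GOGY U=WOYB R=WGOR D=WGYY L=BROR
After move 4 (U'): U=OBWY F=BRGY R=GOOR B=WGBB L=WROR
After move 5 (F'): F=RYBG U=OBGO R=GOWR D=RRYY L=WYOW
Query 1: U[3] = O
Query 2: U[2] = G
Query 3: D[1] = R
Query 4: F[2] = B

Answer: O G R B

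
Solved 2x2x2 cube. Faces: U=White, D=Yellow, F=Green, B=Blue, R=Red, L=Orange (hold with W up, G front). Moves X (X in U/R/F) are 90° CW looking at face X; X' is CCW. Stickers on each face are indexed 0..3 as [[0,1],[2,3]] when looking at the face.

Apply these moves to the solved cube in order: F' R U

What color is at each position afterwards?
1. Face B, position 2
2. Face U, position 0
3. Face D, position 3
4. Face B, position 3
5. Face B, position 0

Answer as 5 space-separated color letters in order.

After move 1 (F'): F=GGGG U=WWRR R=YRYR D=OOYY L=OWOW
After move 2 (R): R=YYRR U=WGRG F=GOGY D=OBYB B=RBWB
After move 3 (U): U=RWGG F=YYGY R=RBRR B=OWWB L=GOOW
Query 1: B[2] = W
Query 2: U[0] = R
Query 3: D[3] = B
Query 4: B[3] = B
Query 5: B[0] = O

Answer: W R B B O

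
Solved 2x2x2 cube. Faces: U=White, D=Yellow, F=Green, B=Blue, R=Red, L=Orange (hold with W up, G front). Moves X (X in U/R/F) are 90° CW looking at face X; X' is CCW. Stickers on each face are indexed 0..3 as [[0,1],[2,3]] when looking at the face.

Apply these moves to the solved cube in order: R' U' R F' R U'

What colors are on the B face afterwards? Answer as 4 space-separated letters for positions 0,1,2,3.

Answer: Y Y O B

Derivation:
After move 1 (R'): R=RRRR U=WBWB F=GWGW D=YGYG B=YBYB
After move 2 (U'): U=BBWW F=OOGW R=GWRR B=RRYB L=YBOO
After move 3 (R): R=RGRW U=BOWW F=OGGG D=YYYR B=WRBB
After move 4 (F'): F=GGOG U=BORR R=YGYW D=BOYR L=YWOW
After move 5 (R): R=YYWG U=BGRG F=GOOR D=BBYW B=RROB
After move 6 (U'): U=GGBR F=YWOR R=GOWG B=YYOB L=RROW
Query: B face = YYOB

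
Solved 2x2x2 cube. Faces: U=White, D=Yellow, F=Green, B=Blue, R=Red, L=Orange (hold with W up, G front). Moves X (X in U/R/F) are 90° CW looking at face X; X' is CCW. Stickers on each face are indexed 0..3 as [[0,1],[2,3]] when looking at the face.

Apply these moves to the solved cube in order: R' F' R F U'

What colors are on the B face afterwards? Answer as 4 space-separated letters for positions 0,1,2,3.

After move 1 (R'): R=RRRR U=WBWB F=GWGW D=YGYG B=YBYB
After move 2 (F'): F=WWGG U=WBRR R=GRYR D=OOYG L=OBOW
After move 3 (R): R=YGRR U=WWRG F=WOGG D=OYYY B=RBBB
After move 4 (F): F=GWGO U=WWWB R=RGGR D=RYYY L=OOOY
After move 5 (U'): U=WBWW F=OOGO R=GWGR B=RGBB L=RBOY
Query: B face = RGBB

Answer: R G B B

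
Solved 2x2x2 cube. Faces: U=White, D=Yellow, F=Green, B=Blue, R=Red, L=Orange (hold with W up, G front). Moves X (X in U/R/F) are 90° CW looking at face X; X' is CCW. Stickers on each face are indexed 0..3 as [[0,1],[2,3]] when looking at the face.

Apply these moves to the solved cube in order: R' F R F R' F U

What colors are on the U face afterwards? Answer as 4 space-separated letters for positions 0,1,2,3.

After move 1 (R'): R=RRRR U=WBWB F=GWGW D=YGYG B=YBYB
After move 2 (F): F=GGWW U=WBOO R=WRBR D=RRYG L=OYOG
After move 3 (R): R=BWRR U=WGOW F=GRWG D=RYYY B=OBBB
After move 4 (F): F=WGGR U=WGGY R=OWWR D=RBYY L=OROY
After move 5 (R'): R=WROW U=WBGO F=WGGY D=RGYR B=YBBB
After move 6 (F): F=GWYG U=WBYR R=GROW D=OWYR L=OROG
After move 7 (U): U=YWRB F=GRYG R=YBOW B=ORBB L=GWOG
Query: U face = YWRB

Answer: Y W R B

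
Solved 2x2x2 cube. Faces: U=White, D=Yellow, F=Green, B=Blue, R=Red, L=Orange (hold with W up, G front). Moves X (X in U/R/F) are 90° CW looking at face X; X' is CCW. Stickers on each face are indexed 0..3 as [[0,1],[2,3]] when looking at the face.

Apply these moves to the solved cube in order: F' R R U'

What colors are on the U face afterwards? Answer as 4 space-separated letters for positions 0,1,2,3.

Answer: O Y W R

Derivation:
After move 1 (F'): F=GGGG U=WWRR R=YRYR D=OOYY L=OWOW
After move 2 (R): R=YYRR U=WGRG F=GOGY D=OBYB B=RBWB
After move 3 (R): R=RYRY U=WORY F=GBGB D=OWYR B=GBGB
After move 4 (U'): U=OYWR F=OWGB R=GBRY B=RYGB L=GBOW
Query: U face = OYWR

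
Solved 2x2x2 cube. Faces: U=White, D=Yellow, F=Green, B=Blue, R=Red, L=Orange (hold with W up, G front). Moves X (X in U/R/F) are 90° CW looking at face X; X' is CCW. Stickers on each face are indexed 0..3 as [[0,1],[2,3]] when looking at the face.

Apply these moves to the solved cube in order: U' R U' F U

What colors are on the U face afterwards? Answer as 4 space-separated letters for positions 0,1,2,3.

After move 1 (U'): U=WWWW F=OOGG R=GGRR B=RRBB L=BBOO
After move 2 (R): R=RGRG U=WOWG F=OYGY D=YBYR B=WRWB
After move 3 (U'): U=OGWW F=BBGY R=OYRG B=RGWB L=WROO
After move 4 (F): F=GBYB U=OGOR R=WYWG D=ROYR L=WYOB
After move 5 (U): U=OORG F=WYYB R=RGWG B=WYWB L=GBOB
Query: U face = OORG

Answer: O O R G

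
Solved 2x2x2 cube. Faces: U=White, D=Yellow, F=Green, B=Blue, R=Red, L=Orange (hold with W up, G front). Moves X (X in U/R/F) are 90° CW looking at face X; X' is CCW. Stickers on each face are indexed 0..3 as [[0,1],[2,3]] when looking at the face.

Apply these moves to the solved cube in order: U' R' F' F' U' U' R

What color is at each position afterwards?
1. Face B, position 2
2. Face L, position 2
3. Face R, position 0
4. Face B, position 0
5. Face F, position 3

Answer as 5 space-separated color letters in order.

After move 1 (U'): U=WWWW F=OOGG R=GGRR B=RRBB L=BBOO
After move 2 (R'): R=GRGR U=WBWR F=OWGW D=YOYG B=YRYB
After move 3 (F'): F=WWOG U=WBGG R=ORYR D=BOYG L=BROW
After move 4 (F'): F=WGWO U=WBOY R=ORBR D=RWYG L=BGOG
After move 5 (U'): U=BYWO F=BGWO R=WGBR B=ORYB L=YROG
After move 6 (U'): U=YOBW F=YRWO R=BGBR B=WGYB L=OROG
After move 7 (R): R=BBRG U=YRBO F=YWWG D=RYYW B=WGOB
Query 1: B[2] = O
Query 2: L[2] = O
Query 3: R[0] = B
Query 4: B[0] = W
Query 5: F[3] = G

Answer: O O B W G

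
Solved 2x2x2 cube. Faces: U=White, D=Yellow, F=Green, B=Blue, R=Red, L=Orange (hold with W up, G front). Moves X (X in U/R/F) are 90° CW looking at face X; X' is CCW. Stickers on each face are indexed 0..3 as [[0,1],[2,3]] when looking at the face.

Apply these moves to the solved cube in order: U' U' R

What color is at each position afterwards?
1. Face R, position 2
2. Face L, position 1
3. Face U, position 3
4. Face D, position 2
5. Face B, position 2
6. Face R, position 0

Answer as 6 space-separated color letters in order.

After move 1 (U'): U=WWWW F=OOGG R=GGRR B=RRBB L=BBOO
After move 2 (U'): U=WWWW F=BBGG R=OORR B=GGBB L=RROO
After move 3 (R): R=RORO U=WBWG F=BYGY D=YBYG B=WGWB
Query 1: R[2] = R
Query 2: L[1] = R
Query 3: U[3] = G
Query 4: D[2] = Y
Query 5: B[2] = W
Query 6: R[0] = R

Answer: R R G Y W R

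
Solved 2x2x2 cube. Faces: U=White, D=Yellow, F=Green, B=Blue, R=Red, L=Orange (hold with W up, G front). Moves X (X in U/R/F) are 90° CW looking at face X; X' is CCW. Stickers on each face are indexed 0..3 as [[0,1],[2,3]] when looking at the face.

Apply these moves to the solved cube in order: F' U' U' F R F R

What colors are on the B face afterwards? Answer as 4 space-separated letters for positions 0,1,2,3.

Answer: O G B B

Derivation:
After move 1 (F'): F=GGGG U=WWRR R=YRYR D=OOYY L=OWOW
After move 2 (U'): U=WRWR F=OWGG R=GGYR B=YRBB L=BBOW
After move 3 (U'): U=RRWW F=BBGG R=OWYR B=GGBB L=YROW
After move 4 (F): F=GBGB U=RRWR R=WWWR D=YOYY L=YOOO
After move 5 (R): R=WWRW U=RBWB F=GOGY D=YBYG B=RGRB
After move 6 (F): F=GGYO U=RBOO R=WWBW D=RWYG L=YYOB
After move 7 (R): R=BWWW U=RGOO F=GWYG D=RRYR B=OGBB
Query: B face = OGBB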